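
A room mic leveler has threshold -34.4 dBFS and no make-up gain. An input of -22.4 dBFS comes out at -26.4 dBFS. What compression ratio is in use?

1.5:1

Input overshoot = -22.4 − (-34.4) = 12 dB; output overshoot = -26.4 − (-34.4) = 8 dB.
Ratio = 12 / 8 = 1.5.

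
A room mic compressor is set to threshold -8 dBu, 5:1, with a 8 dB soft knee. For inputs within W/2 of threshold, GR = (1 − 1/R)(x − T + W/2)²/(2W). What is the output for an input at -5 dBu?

x − T + W/2 = -5 − (-8) + 4 = 7.
GR = (1 − 1/5) × 7² / 16 = 0.8 × 49 / 16 = 2.45 dB.
Output = -5 − 2.45 = -7.45 dBu.

-7.45 dBu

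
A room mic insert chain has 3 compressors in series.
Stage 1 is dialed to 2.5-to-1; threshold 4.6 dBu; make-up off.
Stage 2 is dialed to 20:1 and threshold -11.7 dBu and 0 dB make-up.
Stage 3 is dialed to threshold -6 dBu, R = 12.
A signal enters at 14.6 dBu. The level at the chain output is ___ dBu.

-10.685 dBu

Stage 1: 10 dB above 4.6 dBu, reduced 2.5:1 to 4 dB above → 8.6 dBu.
Stage 2: 8.6 dBu is 20.3 dB over -11.7 dBu; at 20:1 that becomes 1.015 dB over, giving -10.685 dBu.
Stage 3: -10.685 dBu is at or below the -6 dBu threshold — no compression; output -10.685 dBu.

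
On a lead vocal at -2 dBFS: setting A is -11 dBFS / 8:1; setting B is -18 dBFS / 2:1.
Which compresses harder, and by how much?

B, by 0.125 dB

A: GR = 9 − 9/8 = 7.875 dB.
B: GR = 16 − 16/2 = 8 dB.
B reduces 0.125 dB more.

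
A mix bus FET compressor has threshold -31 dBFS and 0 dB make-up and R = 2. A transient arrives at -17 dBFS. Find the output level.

-24 dBFS

-17 dBFS sits 14 dB over threshold.
2:1 compression reduces that to 14/2 = 7 dB over.
Output = -31 + 7 = -24 dBFS.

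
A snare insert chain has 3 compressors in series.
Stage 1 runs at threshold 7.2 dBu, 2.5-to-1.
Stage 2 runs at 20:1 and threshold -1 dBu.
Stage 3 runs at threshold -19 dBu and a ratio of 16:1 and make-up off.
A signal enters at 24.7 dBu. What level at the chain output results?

Stage 1: 17.5 dB above 7.2 dBu, reduced 2.5:1 to 7 dB above → 14.2 dBu.
Stage 2: 14.2 dBu is 15.2 dB over -1 dBu; at 20:1 that becomes 0.76 dB over, giving -0.24 dBu.
Stage 3: 18.76 dB above -19 dBu, reduced 16:1 to 1.1725 dB above → -17.8275 dBu.

-17.8275 dBu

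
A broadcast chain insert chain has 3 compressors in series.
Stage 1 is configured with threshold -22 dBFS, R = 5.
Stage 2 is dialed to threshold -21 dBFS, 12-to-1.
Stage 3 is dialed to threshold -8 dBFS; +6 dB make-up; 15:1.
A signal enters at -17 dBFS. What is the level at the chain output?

-15 dBFS

Stage 1: 5 dB above -22 dBFS, reduced 5:1 to 1 dB above → -21 dBFS.
Stage 2: -21 dBFS is at or below the -21 dBFS threshold — no compression; output -21 dBFS.
Stage 3: -21 dBFS is at or below the -8 dBFS threshold — no compression; make-up brings it to -15 dBFS.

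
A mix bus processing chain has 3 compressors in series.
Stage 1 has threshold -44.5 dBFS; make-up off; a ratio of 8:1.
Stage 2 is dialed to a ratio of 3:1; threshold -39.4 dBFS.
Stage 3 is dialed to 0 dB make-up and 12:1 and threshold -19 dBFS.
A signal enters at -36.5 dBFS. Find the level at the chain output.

Stage 1: overshoot 8 dB → 8/8 = 1 dB → -43.5 dBFS.
Stage 2: below threshold (-43.5 ≤ -39.4); passes unchanged; output -43.5 dBFS.
Stage 3: -43.5 dBFS ≤ -19 dBFS, so stage 3 doesn't engage; output -43.5 dBFS.

-43.5 dBFS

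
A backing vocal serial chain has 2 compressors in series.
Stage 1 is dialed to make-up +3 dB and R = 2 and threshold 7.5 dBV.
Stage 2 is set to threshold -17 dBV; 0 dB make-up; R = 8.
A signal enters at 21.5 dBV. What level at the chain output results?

-12.6875 dBV

Stage 1: overshoot 14 dB → 14/2 = 7 dB → 14.5 dBV; +3 dB make-up → 17.5 dBV.
Stage 2: 17.5 dBV is 34.5 dB over -17 dBV; at 8:1 that becomes 4.3125 dB over, giving -12.6875 dBV.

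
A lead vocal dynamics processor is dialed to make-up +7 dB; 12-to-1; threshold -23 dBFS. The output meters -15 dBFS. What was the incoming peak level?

Remove make-up: -15 − 7 = -22 dBFS.
That's 1 dB above the -23 dBFS threshold.
Input overshoot = R × output overshoot = 12 dB → input = -23 + 12 = -11 dBFS.

-11 dBFS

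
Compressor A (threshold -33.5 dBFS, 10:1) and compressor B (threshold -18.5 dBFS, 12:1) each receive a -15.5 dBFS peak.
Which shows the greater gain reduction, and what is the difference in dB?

A, by 13.45 dB

A: GR = 18 − 18/10 = 16.2 dB.
B: GR = 3 − 3/12 = 2.75 dB.
A reduces 13.45 dB more.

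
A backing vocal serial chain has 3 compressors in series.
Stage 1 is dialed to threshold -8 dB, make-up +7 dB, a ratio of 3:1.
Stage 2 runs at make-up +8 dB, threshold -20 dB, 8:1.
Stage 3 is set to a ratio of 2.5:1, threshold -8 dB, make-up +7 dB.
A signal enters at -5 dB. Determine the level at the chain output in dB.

-2.5 dB

Stage 1: 3 dB above -8 dB, reduced 3:1 to 1 dB above → -7 dB; +7 dB make-up → 0 dB.
Stage 2: overshoot 20 dB → 20/8 = 2.5 dB → -17.5 dB; +8 dB make-up → -9.5 dB.
Stage 3: -9.5 dB ≤ -8 dB, so stage 3 doesn't engage; make-up brings it to -2.5 dB.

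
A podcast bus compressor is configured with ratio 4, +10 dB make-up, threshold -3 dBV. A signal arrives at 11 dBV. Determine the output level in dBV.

10.5 dBV

Overshoot: 11 − (-3) = 14 dB.
The 14 dB excess becomes 3.5 dB after 4:1 reduction.
Output = -3 + 3.5 = 0.5 dBV; make-up adds 10 dB, giving 10.5 dBV.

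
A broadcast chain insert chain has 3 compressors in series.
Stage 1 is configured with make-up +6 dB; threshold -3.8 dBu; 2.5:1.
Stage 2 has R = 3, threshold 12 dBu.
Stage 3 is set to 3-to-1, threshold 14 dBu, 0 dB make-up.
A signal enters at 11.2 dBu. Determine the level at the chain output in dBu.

Stage 1: overshoot 15 dB → 15/2.5 = 6 dB → 2.2 dBu; +6 dB make-up → 8.2 dBu.
Stage 2: 8.2 dBu is at or below the 12 dBu threshold — no compression; output 8.2 dBu.
Stage 3: below threshold (8.2 ≤ 14); passes unchanged; output 8.2 dBu.

8.2 dBu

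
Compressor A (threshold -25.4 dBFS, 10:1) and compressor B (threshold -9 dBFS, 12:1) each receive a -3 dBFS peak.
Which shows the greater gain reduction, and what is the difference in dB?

A, by 14.66 dB

A: overshoot 22.4 dB → output overshoot 2.24 dB → GR 20.16 dB.
B: overshoot 6 dB → output overshoot 0.5 dB → GR 5.5 dB.
A reduces 14.66 dB more.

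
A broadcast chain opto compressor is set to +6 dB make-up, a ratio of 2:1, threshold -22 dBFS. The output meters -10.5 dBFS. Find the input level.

Remove make-up: -10.5 − 6 = -16.5 dBFS.
Post-compression overshoot = -16.5 − (-22) = 5.5 dB.
Undo the ratio: input overshoot = 5.5 × 2 = 11 dB, giving input = -11 dBFS.

-11 dBFS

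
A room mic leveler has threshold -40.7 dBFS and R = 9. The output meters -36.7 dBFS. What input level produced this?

-4.7 dBFS

The compressed level sits -36.7 − (-40.7) = 4 dB over threshold.
Undo the ratio: input overshoot = 4 × 9 = 36 dB, giving input = -4.7 dBFS.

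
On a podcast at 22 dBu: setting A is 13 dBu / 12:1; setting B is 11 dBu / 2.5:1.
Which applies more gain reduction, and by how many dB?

A: GR = 9 − 9/12 = 8.25 dB.
B: GR = 11 − 11/2.5 = 6.6 dB.
A reduces 1.65 dB more.

A, by 1.65 dB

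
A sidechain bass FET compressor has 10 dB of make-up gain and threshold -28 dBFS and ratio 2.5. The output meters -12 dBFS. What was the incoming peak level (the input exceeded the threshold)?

-13 dBFS

Stripping the +10 dB make-up gives -22 dBFS at the gain stage.
Post-compression overshoot = -22 − (-28) = 6 dB.
Before 2.5:1 compression the overshoot was 6 × 2.5 = 15 dB, so input = -28 + 15 = -13 dBFS.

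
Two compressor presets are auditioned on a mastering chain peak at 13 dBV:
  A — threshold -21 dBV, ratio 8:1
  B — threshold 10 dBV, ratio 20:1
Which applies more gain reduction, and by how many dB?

A: GR = 34 − 34/8 = 29.75 dB.
B: GR = 3 − 3/20 = 2.85 dB.
Difference: 26.9 dB in favour of A.

A, by 26.9 dB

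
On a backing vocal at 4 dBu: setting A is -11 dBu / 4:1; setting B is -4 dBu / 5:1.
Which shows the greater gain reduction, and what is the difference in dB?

A: GR = 15 − 15/4 = 11.25 dB.
B: GR = 8 − 8/5 = 6.4 dB.
A applies 4.85 dB more gain reduction.

A, by 4.85 dB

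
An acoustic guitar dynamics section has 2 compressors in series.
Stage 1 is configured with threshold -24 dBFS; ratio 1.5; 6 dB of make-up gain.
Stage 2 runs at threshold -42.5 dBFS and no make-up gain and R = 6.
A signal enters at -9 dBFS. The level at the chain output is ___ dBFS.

Stage 1: overshoot 15 dB → 15/1.5 = 10 dB → -14 dBFS; +6 dB make-up → -8 dBFS.
Stage 2: overshoot 34.5 dB → 34.5/6 = 5.75 dB → -36.75 dBFS.

-36.75 dBFS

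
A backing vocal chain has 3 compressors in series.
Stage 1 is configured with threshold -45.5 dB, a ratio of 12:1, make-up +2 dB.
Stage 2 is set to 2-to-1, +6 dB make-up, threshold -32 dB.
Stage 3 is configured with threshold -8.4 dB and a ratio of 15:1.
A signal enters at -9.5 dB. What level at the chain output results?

-34.5 dB

Stage 1: -9.5 dB is 36 dB over -45.5 dB; at 12:1 that becomes 3 dB over, giving -42.5 dB; +2 dB make-up → -40.5 dB.
Stage 2: -40.5 dB is at or below the -32 dB threshold — no compression; make-up brings it to -34.5 dB.
Stage 3: -34.5 dB is at or below the -8.4 dB threshold — no compression; output -34.5 dB.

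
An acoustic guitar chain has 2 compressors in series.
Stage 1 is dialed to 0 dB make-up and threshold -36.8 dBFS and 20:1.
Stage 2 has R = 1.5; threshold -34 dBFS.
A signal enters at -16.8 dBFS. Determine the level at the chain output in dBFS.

-35.8 dBFS

Stage 1: 20 dB above -36.8 dBFS, reduced 20:1 to 1 dB above → -35.8 dBFS.
Stage 2: -35.8 dBFS ≤ -34 dBFS, so stage 2 doesn't engage; output -35.8 dBFS.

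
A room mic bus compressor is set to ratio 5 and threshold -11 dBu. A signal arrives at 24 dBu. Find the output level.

The input is 35 dB above the -11 dBu threshold.
The 35 dB excess becomes 7 dB after 5:1 reduction.
That puts the output at -4 dBu.

-4 dBu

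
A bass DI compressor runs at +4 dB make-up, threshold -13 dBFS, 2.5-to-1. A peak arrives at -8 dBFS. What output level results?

The input is 5 dB above the -13 dBFS threshold.
2.5:1 compression reduces that to 5/2.5 = 2 dB over.
Output = -13 + 2 = -11 dBFS; make-up adds 4 dB, giving -7 dBFS.

-7 dBFS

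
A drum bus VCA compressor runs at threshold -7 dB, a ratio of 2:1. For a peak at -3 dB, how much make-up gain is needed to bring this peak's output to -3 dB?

2 dB

Overshoot 4 dB → 4/2 = 2 dB after compression, so the compressed level is -7 + 2 = -5 dB.
Make-up = target − compressed = -3 − (-5) = 2 dB.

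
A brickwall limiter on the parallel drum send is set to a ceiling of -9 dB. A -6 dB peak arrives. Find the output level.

-9 dB

The limiter clamps the peak to its -9 dB ceiling.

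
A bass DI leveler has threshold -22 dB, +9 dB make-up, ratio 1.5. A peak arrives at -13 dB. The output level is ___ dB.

-7 dB

-13 dB sits 9 dB over threshold.
The 9 dB excess becomes 6 dB after 1.5:1 reduction.
Output = -22 + 6 = -16 dB; make-up adds 9 dB, giving -7 dB.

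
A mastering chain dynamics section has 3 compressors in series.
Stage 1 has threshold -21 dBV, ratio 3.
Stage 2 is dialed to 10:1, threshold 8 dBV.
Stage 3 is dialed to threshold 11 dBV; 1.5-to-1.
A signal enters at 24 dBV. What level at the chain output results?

-6 dBV

Stage 1: overshoot 45 dB → 45/3 = 15 dB → -6 dBV.
Stage 2: -6 dBV is at or below the 8 dBV threshold — no compression; output -6 dBV.
Stage 3: below threshold (-6 ≤ 11); passes unchanged; output -6 dBV.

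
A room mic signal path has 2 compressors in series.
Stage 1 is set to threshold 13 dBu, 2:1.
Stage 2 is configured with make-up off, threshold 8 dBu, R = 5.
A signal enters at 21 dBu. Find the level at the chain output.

9.8 dBu

Stage 1: 8 dB above 13 dBu, reduced 2:1 to 4 dB above → 17 dBu.
Stage 2: 17 dBu is 9 dB over 8 dBu; at 5:1 that becomes 1.8 dB over, giving 9.8 dBu.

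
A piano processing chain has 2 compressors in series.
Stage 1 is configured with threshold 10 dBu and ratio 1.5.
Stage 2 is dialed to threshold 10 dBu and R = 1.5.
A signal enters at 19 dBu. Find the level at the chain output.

Stage 1: 19 dBu is 9 dB over 10 dBu; at 1.5:1 that becomes 6 dB over, giving 16 dBu.
Stage 2: 16 dBu is 6 dB over 10 dBu; at 1.5:1 that becomes 4 dB over, giving 14 dBu.

14 dBu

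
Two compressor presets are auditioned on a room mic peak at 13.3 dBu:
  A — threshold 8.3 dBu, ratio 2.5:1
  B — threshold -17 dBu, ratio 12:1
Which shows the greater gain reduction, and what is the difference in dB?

A: overshoot 5 dB → output overshoot 2 dB → GR 3 dB.
B: overshoot 30.3 dB → output overshoot 2.525 dB → GR 27.775 dB.
B reduces 24.775 dB more.

B, by 24.775 dB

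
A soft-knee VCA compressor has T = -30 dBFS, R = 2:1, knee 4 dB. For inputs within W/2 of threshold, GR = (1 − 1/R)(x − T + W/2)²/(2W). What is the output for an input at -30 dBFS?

x − T + W/2 = -30 − (-30) + 2 = 2.
GR = (1 − 1/2) × 2² / 8 = 0.5 × 4 / 8 = 0.25 dB.
Output = -30 − 0.25 = -30.25 dBFS.

-30.25 dBFS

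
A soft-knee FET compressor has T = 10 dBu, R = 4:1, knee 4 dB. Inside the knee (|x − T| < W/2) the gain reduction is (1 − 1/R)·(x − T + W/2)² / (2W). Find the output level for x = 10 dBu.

x − T + W/2 = 10 − 10 + 2 = 2.
GR = (1 − 1/4) × 2² / 8 = 0.75 × 4 / 8 = 0.375 dB.
Output = 10 − 0.375 = 9.625 dBu.

9.625 dBu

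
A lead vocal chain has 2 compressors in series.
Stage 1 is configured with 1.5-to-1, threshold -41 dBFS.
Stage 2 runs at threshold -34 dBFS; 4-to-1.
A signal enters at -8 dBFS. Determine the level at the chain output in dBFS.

-30.25 dBFS

Stage 1: 33 dB above -41 dBFS, reduced 1.5:1 to 22 dB above → -19 dBFS.
Stage 2: 15 dB above -34 dBFS, reduced 4:1 to 3.75 dB above → -30.25 dBFS.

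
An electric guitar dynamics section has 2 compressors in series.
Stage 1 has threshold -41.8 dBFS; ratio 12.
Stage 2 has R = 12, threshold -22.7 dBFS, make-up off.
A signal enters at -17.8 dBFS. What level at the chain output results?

-39.8 dBFS

Stage 1: overshoot 24 dB → 24/12 = 2 dB → -39.8 dBFS.
Stage 2: below threshold (-39.8 ≤ -22.7); passes unchanged; output -39.8 dBFS.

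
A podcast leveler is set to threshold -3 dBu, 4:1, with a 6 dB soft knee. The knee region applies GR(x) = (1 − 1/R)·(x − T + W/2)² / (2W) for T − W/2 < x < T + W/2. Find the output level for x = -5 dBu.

x − T + W/2 = -5 − (-3) + 3 = 1.
GR = (1 − 1/4) × 1² / 12 = 0.75 × 1 / 12 = 0.0625 dB.
Output = -5 − 0.0625 = -5.0625 dBu.

-5.0625 dBu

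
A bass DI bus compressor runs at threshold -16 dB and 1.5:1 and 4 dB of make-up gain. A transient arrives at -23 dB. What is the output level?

-19 dB

-23 dB is 7 dB below the -16 dB threshold, so no gain reduction is applied.
Make-up gain adds 4 dB: -23 + 4 = -19 dB.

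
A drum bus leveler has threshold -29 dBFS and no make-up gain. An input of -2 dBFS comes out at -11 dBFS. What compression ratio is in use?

Input overshoot = -2 − (-29) = 27 dB; output overshoot = -11 − (-29) = 18 dB.
Ratio = 27 / 18 = 1.5.

1.5:1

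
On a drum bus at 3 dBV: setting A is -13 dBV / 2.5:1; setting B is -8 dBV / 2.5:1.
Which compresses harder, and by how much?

A, by 3 dB

A: overshoot 16 dB → output overshoot 6.4 dB → GR 9.6 dB.
B: overshoot 11 dB → output overshoot 4.4 dB → GR 6.6 dB.
Difference: 3 dB in favour of A.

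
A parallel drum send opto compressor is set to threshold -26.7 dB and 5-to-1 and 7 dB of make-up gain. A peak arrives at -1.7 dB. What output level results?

The input is 25 dB above the -26.7 dB threshold.
The 25 dB excess becomes 5 dB after 5:1 reduction.
So the level is -26.7 + 5 = -21.7 dB; make-up adds 7 dB, giving -14.7 dB.

-14.7 dB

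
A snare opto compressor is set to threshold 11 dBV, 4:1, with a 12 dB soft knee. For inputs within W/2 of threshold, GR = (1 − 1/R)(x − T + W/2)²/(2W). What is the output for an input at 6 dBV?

5.96875 dBV

x − T + W/2 = 6 − 11 + 6 = 1.
GR = (1 − 1/4) × 1² / 24 = 0.75 × 1 / 24 = 0.03125 dB.
Output = 6 − 0.03125 = 5.96875 dBV.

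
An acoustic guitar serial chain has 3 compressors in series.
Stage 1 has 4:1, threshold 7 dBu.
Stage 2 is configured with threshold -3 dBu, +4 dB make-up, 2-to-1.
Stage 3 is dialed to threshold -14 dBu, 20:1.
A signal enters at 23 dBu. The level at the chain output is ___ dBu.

-12.9 dBu

Stage 1: overshoot 16 dB → 16/4 = 4 dB → 11 dBu.
Stage 2: 11 dBu is 14 dB over -3 dBu; at 2:1 that becomes 7 dB over, giving 4 dBu; +4 dB make-up → 8 dBu.
Stage 3: 22 dB above -14 dBu, reduced 20:1 to 1.1 dB above → -12.9 dBu.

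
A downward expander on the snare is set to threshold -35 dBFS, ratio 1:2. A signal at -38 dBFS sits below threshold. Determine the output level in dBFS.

The input is 3 dB below the -35 dBFS threshold.
A 1:2 expander multiplies undershoot by 2: 3 × 2 = 6 dB below threshold.
Output = -35 − 6 = -41 dBFS.

-41 dBFS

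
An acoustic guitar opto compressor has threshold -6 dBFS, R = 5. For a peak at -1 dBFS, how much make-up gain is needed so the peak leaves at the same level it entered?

Without make-up, output = threshold + overshoot/5 = -6 + 1 = -5 dBFS.
Gap to target: 4 dB.

4 dB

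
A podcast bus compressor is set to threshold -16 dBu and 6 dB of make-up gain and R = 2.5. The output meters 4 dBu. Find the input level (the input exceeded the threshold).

19 dBu

Stripping the +6 dB make-up gives -2 dBu at the gain stage.
The compressed level sits -2 − (-16) = 14 dB over threshold.
Input overshoot = R × output overshoot = 35 dB → input = -16 + 35 = 19 dBu.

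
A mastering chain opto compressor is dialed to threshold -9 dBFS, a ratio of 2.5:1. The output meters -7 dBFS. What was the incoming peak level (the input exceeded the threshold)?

-4 dBFS

Post-compression overshoot = -7 − (-9) = 2 dB.
Undo the ratio: input overshoot = 2 × 2.5 = 5 dB, giving input = -4 dBFS.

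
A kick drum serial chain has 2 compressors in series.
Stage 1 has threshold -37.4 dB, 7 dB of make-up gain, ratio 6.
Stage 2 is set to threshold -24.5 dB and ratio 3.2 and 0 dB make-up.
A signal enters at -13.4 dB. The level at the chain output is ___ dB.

Stage 1: overshoot 24 dB → 24/6 = 4 dB → -33.4 dB; +7 dB make-up → -26.4 dB.
Stage 2: -26.4 dB is at or below the -24.5 dB threshold — no compression; output -26.4 dB.

-26.4 dB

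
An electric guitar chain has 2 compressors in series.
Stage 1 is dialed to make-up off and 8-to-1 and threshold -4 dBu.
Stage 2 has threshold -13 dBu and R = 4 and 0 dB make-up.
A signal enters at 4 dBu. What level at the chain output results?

-10.5 dBu

Stage 1: 8 dB above -4 dBu, reduced 8:1 to 1 dB above → -3 dBu.
Stage 2: overshoot 10 dB → 10/4 = 2.5 dB → -10.5 dBu.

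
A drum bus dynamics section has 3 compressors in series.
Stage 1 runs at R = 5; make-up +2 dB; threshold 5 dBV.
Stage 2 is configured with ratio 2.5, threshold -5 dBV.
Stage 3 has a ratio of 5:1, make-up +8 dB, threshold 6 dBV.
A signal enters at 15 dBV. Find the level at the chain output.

8.6 dBV

Stage 1: 10 dB above 5 dBV, reduced 5:1 to 2 dB above → 7 dBV; +2 dB make-up → 9 dBV.
Stage 2: overshoot 14 dB → 14/2.5 = 5.6 dB → 0.6 dBV.
Stage 3: 0.6 dBV ≤ 6 dBV, so stage 3 doesn't engage; make-up brings it to 8.6 dBV.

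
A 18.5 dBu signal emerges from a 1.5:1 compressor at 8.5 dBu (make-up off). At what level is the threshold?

Input is 30 dB above T (since output overshoot × R = input overshoot: (8.5 − T)·1.5 = 18.5 − T gives T = -11.5 dBu).
Check: -11.5 + (18.5 − (-11.5))/1.5 = -11.5 + 20 = 8.5 dBu. ✓

-11.5 dBu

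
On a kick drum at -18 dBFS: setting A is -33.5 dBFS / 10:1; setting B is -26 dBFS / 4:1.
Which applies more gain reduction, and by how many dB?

A, by 7.95 dB

A: GR = 15.5 − 15.5/10 = 13.95 dB.
B: GR = 8 − 8/4 = 6 dB.
Difference: 7.95 dB in favour of A.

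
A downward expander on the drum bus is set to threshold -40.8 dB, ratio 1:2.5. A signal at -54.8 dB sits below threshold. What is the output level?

-75.8 dB

Undershoot = (-40.8) − (-54.8) = 14 dB.
At 1:2.5, that expands to 35 dB under threshold.
Output = -40.8 − 35 = -75.8 dB.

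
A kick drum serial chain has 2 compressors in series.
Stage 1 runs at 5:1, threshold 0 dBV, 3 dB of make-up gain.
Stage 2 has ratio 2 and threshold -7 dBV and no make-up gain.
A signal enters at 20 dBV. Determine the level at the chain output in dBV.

0 dBV

Stage 1: 20 dBV is 20 dB over 0 dBV; at 5:1 that becomes 4 dB over, giving 4 dBV; +3 dB make-up → 7 dBV.
Stage 2: 7 dBV is 14 dB over -7 dBV; at 2:1 that becomes 7 dB over, giving 0 dBV.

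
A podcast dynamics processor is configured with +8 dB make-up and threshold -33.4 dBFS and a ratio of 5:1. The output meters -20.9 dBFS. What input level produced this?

Remove make-up: -20.9 − 8 = -28.9 dBFS.
Post-compression overshoot = -28.9 − (-33.4) = 4.5 dB.
Input overshoot = R × output overshoot = 22.5 dB → input = -33.4 + 22.5 = -10.9 dBFS.

-10.9 dBFS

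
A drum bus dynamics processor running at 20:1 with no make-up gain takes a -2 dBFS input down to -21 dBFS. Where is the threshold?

Input is 20 dB above T (since output overshoot × R = input overshoot: (-21 − T)·20 = -2 − T gives T = -22 dBFS).
Check: -22 + (-2 − (-22))/20 = -22 + 1 = -21 dBFS. ✓

-22 dBFS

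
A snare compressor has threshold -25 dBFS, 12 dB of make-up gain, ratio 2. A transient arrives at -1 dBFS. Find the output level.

-1 dBFS

-1 dBFS sits 24 dB over threshold.
At 2:1 the overshoot is divided by 2, leaving 12 dB above threshold.
That puts the output at -13 dBFS; make-up adds 12 dB, giving -1 dBFS.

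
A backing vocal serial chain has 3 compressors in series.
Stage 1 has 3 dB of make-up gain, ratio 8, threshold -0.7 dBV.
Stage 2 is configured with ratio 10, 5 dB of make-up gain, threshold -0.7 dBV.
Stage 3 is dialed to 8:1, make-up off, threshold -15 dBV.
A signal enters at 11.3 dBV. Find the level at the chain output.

Stage 1: 11.3 dBV is 12 dB over -0.7 dBV; at 8:1 that becomes 1.5 dB over, giving 0.8 dBV; +3 dB make-up → 3.8 dBV.
Stage 2: 4.5 dB above -0.7 dBV, reduced 10:1 to 0.45 dB above → -0.25 dBV; +5 dB make-up → 4.75 dBV.
Stage 3: 4.75 dBV is 19.75 dB over -15 dBV; at 8:1 that becomes 2.46875 dB over, giving -12.53125 dBV.

-12.53125 dBV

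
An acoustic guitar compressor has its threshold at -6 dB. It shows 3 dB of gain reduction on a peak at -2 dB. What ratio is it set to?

4:1

Input overshoot = -2 − (-6) = 4 dB.
Output overshoot = 4 − 3 = 1 dB.
Ratio = input overshoot / output overshoot = 4 / 1 = 4.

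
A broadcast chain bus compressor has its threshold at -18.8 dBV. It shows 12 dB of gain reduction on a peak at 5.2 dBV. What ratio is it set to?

Input overshoot = 5.2 − (-18.8) = 24 dB.
Output overshoot = 24 − 12 = 12 dB.
Ratio = input overshoot / output overshoot = 24 / 12 = 2.

2:1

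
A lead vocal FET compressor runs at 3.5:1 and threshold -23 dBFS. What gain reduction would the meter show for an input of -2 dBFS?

15 dB

Overshoot = -2 − (-23) = 21 dB.
At 3.5:1, output sits 21/3.5 = 6 dB above threshold.
GR = overshoot in − overshoot out = 21 − 6 = 15 dB.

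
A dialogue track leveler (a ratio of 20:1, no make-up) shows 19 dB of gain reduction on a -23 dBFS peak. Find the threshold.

Let T be the threshold. Output overshoot = (input overshoot)/R, so -42 − T = (-23 − T)/20.
20·(-42 − T) = -23 − T → 19·T = -840 − (-23) = -817.
T = -817/19 = -43 dBFS.

-43 dBFS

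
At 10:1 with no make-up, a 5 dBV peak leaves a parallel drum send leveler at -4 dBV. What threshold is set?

Gain reduction = 5 − (-4) = 9 dB; output overshoot = GR / (R − 1) = 9 / 9 = 1 dB.
Threshold = output − output overshoot = -4 − 1 = -5 dBV.

-5 dBV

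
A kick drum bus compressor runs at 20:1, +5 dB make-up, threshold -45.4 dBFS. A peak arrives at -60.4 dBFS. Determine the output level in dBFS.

-55.4 dBFS

-60.4 dBFS is 15 dB below the -45.4 dBFS threshold, so no gain reduction is applied.
Make-up gain adds 5 dB: -60.4 + 5 = -55.4 dBFS.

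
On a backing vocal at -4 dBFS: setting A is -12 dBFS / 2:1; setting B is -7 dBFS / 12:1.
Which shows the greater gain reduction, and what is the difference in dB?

A: GR = 8 − 8/2 = 4 dB.
B: GR = 3 − 3/12 = 2.75 dB.
A reduces 1.25 dB more.

A, by 1.25 dB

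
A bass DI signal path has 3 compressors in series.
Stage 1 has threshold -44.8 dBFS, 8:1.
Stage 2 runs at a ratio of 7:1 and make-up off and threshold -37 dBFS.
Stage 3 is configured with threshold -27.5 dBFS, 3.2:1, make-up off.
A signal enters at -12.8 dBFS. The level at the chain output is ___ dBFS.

Stage 1: -12.8 dBFS is 32 dB over -44.8 dBFS; at 8:1 that becomes 4 dB over, giving -40.8 dBFS.
Stage 2: -40.8 dBFS is at or below the -37 dBFS threshold — no compression; output -40.8 dBFS.
Stage 3: -40.8 dBFS is at or below the -27.5 dBFS threshold — no compression; output -40.8 dBFS.

-40.8 dBFS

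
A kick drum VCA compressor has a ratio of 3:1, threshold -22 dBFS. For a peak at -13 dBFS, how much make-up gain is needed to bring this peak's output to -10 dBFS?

9 dB

The peak compresses to -22 + 9/3 = -19 dBFS.
To reach -10 dBFS requires -10 − (-19) = 9 dB of make-up.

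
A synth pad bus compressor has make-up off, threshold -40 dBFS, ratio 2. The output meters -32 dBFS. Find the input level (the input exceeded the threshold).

-24 dBFS

The compressed level sits -32 − (-40) = 8 dB over threshold.
Input overshoot = R × output overshoot = 16 dB → input = -40 + 16 = -24 dBFS.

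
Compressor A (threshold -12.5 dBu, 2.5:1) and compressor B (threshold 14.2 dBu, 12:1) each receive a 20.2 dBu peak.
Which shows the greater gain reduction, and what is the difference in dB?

A: 32.7 dB over, compressed to 13.08 dB over, so 19.62 dB of GR.
B: 6 dB over, compressed to 0.5 dB over, so 5.5 dB of GR.
A applies 14.12 dB more gain reduction.

A, by 14.12 dB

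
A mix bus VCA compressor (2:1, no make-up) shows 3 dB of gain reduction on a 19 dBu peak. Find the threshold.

Gain reduction = 19 − 16 = 3 dB; output overshoot = GR / (R − 1) = 3 / 1 = 3 dB.
Threshold = output − output overshoot = 16 − 3 = 13 dBu.

13 dBu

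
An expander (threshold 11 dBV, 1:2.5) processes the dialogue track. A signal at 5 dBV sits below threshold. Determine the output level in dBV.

Below threshold, a 1:2.5 expander applies gain = (2.5−1)×(T − x) of attenuation.
(2.5−1) × 6 = 9 dB, so output = 5 − 9 = -4 dBV.

-4 dBV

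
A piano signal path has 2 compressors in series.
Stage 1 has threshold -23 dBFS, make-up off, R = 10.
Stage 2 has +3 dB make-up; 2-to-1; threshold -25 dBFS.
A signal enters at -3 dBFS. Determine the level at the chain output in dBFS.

-20 dBFS

Stage 1: 20 dB above -23 dBFS, reduced 10:1 to 2 dB above → -21 dBFS.
Stage 2: overshoot 4 dB → 4/2 = 2 dB → -23 dBFS; +3 dB make-up → -20 dBFS.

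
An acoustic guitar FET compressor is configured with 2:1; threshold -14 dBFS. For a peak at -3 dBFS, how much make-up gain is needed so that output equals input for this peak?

The peak compresses to -14 + 11/2 = -8.5 dBFS.
To reach -3 dBFS requires -3 − (-8.5) = 5.5 dB of make-up.

5.5 dB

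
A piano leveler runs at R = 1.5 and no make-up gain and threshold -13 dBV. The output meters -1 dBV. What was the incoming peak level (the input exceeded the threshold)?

That's 12 dB above the -13 dBV threshold.
Before 1.5:1 compression the overshoot was 12 × 1.5 = 18 dB, so input = -13 + 18 = 5 dBV.

5 dBV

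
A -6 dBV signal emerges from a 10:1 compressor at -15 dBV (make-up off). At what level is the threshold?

Gain reduction = -6 − (-15) = 9 dB; output overshoot = GR / (R − 1) = 9 / 9 = 1 dB.
Threshold = output − output overshoot = -15 − 1 = -16 dBV.

-16 dBV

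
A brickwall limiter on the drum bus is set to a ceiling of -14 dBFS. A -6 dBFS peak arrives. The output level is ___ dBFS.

The limiter clamps the peak to its -14 dBFS ceiling.

-14 dBFS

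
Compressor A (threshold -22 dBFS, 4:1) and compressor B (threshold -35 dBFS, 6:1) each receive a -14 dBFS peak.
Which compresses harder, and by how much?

B, by 11.5 dB

A: GR = 8 − 8/4 = 6 dB.
B: GR = 21 − 21/6 = 17.5 dB.
B applies 11.5 dB more gain reduction.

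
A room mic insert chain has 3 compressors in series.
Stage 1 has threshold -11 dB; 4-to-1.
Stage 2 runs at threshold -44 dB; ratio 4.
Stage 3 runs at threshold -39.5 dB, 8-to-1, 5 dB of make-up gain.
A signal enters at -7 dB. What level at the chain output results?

Stage 1: overshoot 4 dB → 4/4 = 1 dB → -10 dB.
Stage 2: overshoot 34 dB → 34/4 = 8.5 dB → -35.5 dB.
Stage 3: 4 dB above -39.5 dB, reduced 8:1 to 0.5 dB above → -39 dB; +5 dB make-up → -34 dB.

-34 dB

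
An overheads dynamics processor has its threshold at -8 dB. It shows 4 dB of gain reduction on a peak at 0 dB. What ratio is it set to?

Input overshoot = 0 − (-8) = 8 dB.
Output overshoot = 8 − 4 = 4 dB.
Ratio = input overshoot / output overshoot = 8 / 4 = 2.

2:1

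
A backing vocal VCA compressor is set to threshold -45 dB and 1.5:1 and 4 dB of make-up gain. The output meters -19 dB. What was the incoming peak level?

Before make-up, the level was -19 − 4 = -23 dB.
Post-compression overshoot = -23 − (-45) = 22 dB.
Before 1.5:1 compression the overshoot was 22 × 1.5 = 33 dB, so input = -45 + 33 = -12 dB.

-12 dB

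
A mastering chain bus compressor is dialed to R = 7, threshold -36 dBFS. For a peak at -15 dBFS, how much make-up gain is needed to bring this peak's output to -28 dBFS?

Without make-up, output = threshold + overshoot/7 = -36 + 3 = -33 dBFS.
Gap to target: 5 dB.

5 dB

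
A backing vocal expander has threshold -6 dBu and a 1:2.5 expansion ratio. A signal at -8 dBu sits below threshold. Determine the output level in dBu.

Below threshold, a 1:2.5 expander applies gain = (2.5−1)×(T − x) of attenuation.
(2.5−1) × 2 = 3 dB, so output = -8 − 3 = -11 dBu.

-11 dBu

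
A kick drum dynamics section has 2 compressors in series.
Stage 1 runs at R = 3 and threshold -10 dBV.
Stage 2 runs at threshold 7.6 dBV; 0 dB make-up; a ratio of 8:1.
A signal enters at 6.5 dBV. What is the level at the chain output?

Stage 1: 16.5 dB above -10 dBV, reduced 3:1 to 5.5 dB above → -4.5 dBV.
Stage 2: -4.5 dBV is at or below the 7.6 dBV threshold — no compression; output -4.5 dBV.

-4.5 dBV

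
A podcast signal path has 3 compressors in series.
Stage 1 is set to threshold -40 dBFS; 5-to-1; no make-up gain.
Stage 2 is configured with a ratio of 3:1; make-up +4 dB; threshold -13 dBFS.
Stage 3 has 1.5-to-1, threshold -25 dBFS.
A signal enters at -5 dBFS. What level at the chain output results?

-29 dBFS

Stage 1: 35 dB above -40 dBFS, reduced 5:1 to 7 dB above → -33 dBFS.
Stage 2: -33 dBFS is at or below the -13 dBFS threshold — no compression; make-up brings it to -29 dBFS.
Stage 3: below threshold (-29 ≤ -25); passes unchanged; output -29 dBFS.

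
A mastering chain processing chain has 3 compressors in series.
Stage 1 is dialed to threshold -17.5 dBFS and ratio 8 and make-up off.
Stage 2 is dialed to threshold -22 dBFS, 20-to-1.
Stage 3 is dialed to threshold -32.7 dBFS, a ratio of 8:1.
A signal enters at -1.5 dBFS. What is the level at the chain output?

Stage 1: 16 dB above -17.5 dBFS, reduced 8:1 to 2 dB above → -15.5 dBFS.
Stage 2: 6.5 dB above -22 dBFS, reduced 20:1 to 0.325 dB above → -21.675 dBFS.
Stage 3: overshoot 11.025 dB → 11.025/8 = 1.378125 dB → -31.321875 dBFS.

-31.321875 dBFS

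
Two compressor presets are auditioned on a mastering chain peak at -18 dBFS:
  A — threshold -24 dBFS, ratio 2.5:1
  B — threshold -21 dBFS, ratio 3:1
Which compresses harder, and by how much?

A, by 1.6 dB

A: overshoot 6 dB → output overshoot 2.4 dB → GR 3.6 dB.
B: overshoot 3 dB → output overshoot 1 dB → GR 2 dB.
A applies 1.6 dB more gain reduction.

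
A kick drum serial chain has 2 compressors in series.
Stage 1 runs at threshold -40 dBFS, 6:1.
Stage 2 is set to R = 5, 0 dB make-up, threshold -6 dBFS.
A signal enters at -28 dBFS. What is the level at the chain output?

Stage 1: overshoot 12 dB → 12/6 = 2 dB → -38 dBFS.
Stage 2: -38 dBFS is at or below the -6 dBFS threshold — no compression; output -38 dBFS.

-38 dBFS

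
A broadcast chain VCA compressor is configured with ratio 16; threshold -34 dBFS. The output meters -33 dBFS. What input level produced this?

Post-compression overshoot = -33 − (-34) = 1 dB.
Before 16:1 compression the overshoot was 1 × 16 = 16 dB, so input = -34 + 16 = -18 dBFS.

-18 dBFS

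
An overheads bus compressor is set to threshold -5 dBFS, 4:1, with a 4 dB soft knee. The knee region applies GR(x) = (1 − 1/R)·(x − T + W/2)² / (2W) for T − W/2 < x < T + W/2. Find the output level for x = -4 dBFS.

-4.84375 dBFS

x − T + W/2 = -4 − (-5) + 2 = 3.
GR = (1 − 1/4) × 3² / 8 = 0.75 × 9 / 8 = 0.84375 dB.
Output = -4 − 0.84375 = -4.84375 dBFS.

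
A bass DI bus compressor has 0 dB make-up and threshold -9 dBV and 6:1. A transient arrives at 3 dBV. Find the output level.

3 dBV sits 12 dB over threshold.
The 12 dB excess becomes 2 dB after 6:1 reduction.
So the level is -9 + 2 = -7 dBV.

-7 dBV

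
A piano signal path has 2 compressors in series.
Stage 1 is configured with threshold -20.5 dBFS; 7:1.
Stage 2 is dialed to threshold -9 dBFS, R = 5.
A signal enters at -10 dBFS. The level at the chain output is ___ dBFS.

-19 dBFS

Stage 1: overshoot 10.5 dB → 10.5/7 = 1.5 dB → -19 dBFS.
Stage 2: -19 dBFS ≤ -9 dBFS, so stage 2 doesn't engage; output -19 dBFS.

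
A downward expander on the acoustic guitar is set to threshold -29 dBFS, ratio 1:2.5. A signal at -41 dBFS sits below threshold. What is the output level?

-59 dBFS

Undershoot = (-29) − (-41) = 12 dB.
At 1:2.5, that expands to 30 dB under threshold.
Output = -29 − 30 = -59 dBFS.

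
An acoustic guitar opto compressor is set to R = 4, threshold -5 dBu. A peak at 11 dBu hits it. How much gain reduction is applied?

12 dB

11 dBu exceeds the threshold by 16 dB.
A 4:1 ratio leaves 4 dB of that excess.
Gain reduction = 16 − 4 = 12 dB.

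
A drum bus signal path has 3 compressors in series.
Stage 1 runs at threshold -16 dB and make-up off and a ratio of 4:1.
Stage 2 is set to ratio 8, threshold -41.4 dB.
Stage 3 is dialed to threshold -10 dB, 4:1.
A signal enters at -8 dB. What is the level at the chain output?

Stage 1: 8 dB above -16 dB, reduced 4:1 to 2 dB above → -14 dB.
Stage 2: 27.4 dB above -41.4 dB, reduced 8:1 to 3.425 dB above → -37.975 dB.
Stage 3: -37.975 dB ≤ -10 dB, so stage 3 doesn't engage; output -37.975 dB.

-37.975 dB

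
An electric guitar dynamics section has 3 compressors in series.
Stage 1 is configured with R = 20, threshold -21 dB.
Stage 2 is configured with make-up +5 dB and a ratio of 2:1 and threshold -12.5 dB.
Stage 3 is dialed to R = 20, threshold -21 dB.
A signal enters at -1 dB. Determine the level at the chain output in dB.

-20.7 dB

Stage 1: overshoot 20 dB → 20/20 = 1 dB → -20 dB.
Stage 2: -20 dB ≤ -12.5 dB, so stage 2 doesn't engage; make-up brings it to -15 dB.
Stage 3: -15 dB is 6 dB over -21 dB; at 20:1 that becomes 0.3 dB over, giving -20.7 dB.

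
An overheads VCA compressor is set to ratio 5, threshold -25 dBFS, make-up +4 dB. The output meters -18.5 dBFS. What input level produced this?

-12.5 dBFS

Remove make-up: -18.5 − 4 = -22.5 dBFS.
That's 2.5 dB above the -25 dBFS threshold.
Undo the ratio: input overshoot = 2.5 × 5 = 12.5 dB, giving input = -12.5 dBFS.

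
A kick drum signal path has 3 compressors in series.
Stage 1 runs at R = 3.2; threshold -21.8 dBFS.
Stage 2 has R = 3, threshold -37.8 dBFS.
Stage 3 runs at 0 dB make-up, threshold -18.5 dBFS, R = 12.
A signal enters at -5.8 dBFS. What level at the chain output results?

Stage 1: overshoot 16 dB → 16/3.2 = 5 dB → -16.8 dBFS.
Stage 2: overshoot 21 dB → 21/3 = 7 dB → -30.8 dBFS.
Stage 3: below threshold (-30.8 ≤ -18.5); passes unchanged; output -30.8 dBFS.

-30.8 dBFS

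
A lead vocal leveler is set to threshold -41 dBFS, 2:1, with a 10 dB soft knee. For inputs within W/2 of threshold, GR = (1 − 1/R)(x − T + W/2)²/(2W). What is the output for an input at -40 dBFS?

x − T + W/2 = -40 − (-41) + 5 = 6.
GR = (1 − 1/2) × 6² / 20 = 0.5 × 36 / 20 = 0.9 dB.
Output = -40 − 0.9 = -40.9 dBFS.

-40.9 dBFS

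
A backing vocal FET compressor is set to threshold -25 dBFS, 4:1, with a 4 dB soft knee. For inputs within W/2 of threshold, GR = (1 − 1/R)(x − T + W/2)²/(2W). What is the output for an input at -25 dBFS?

x − T + W/2 = -25 − (-25) + 2 = 2.
GR = (1 − 1/4) × 2² / 8 = 0.75 × 4 / 8 = 0.375 dB.
Output = -25 − 0.375 = -25.375 dBFS.

-25.375 dBFS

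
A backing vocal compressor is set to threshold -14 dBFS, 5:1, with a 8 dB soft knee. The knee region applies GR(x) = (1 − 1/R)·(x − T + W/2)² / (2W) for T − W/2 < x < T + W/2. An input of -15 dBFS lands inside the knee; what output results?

x − T + W/2 = -15 − (-14) + 4 = 3.
GR = (1 − 1/5) × 3² / 16 = 0.8 × 9 / 16 = 0.45 dB.
Output = -15 − 0.45 = -15.45 dBFS.

-15.45 dBFS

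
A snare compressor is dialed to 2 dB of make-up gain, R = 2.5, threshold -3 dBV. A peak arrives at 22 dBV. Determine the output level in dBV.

9 dBV

The input is 25 dB above the -3 dBV threshold.
The 25 dB excess becomes 10 dB after 2.5:1 reduction.
Output = -3 + 10 = 7 dBV; make-up adds 2 dB, giving 9 dBV.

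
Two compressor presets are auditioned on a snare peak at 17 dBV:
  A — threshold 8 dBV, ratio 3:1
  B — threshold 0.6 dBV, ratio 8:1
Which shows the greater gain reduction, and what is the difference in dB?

A: GR = 9 − 9/3 = 6 dB.
B: GR = 16.4 − 16.4/8 = 14.35 dB.
Difference: 8.35 dB in favour of B.

B, by 8.35 dB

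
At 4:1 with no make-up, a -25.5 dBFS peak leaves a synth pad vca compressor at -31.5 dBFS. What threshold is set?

-33.5 dBFS

Input is 8 dB above T (since output overshoot × R = input overshoot: (-31.5 − T)·4 = -25.5 − T gives T = -33.5 dBFS).
Check: -33.5 + (-25.5 − (-33.5))/4 = -33.5 + 2 = -31.5 dBFS. ✓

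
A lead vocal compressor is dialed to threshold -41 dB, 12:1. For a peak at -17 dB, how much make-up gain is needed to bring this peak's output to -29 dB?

Overshoot 24 dB → 24/12 = 2 dB after compression, so the compressed level is -41 + 2 = -39 dB.
Make-up = target − compressed = -29 − (-39) = 10 dB.

10 dB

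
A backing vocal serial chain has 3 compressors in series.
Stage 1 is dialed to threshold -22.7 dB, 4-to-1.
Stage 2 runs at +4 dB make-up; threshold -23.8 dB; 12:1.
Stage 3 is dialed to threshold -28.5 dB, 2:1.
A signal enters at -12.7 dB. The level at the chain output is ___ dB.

Stage 1: -12.7 dB is 10 dB over -22.7 dB; at 4:1 that becomes 2.5 dB over, giving -20.2 dB.
Stage 2: 3.6 dB above -23.8 dB, reduced 12:1 to 0.3 dB above → -23.5 dB; +4 dB make-up → -19.5 dB.
Stage 3: -19.5 dB is 9 dB over -28.5 dB; at 2:1 that becomes 4.5 dB over, giving -24 dB.

-24 dB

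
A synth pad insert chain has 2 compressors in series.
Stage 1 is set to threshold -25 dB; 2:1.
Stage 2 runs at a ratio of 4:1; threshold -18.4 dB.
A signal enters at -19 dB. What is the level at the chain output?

-22 dB

Stage 1: overshoot 6 dB → 6/2 = 3 dB → -22 dB.
Stage 2: -22 dB is at or below the -18.4 dB threshold — no compression; output -22 dB.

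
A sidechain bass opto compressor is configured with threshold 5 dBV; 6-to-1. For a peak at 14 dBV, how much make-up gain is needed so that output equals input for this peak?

7.5 dB

The peak compresses to 5 + 9/6 = 6.5 dBV.
To reach 14 dBV requires 14 − 6.5 = 7.5 dB of make-up.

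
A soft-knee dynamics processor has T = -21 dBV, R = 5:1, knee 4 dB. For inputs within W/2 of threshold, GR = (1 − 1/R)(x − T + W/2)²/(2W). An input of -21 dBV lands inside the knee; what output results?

x − T + W/2 = -21 − (-21) + 2 = 2.
GR = (1 − 1/5) × 2² / 8 = 0.8 × 4 / 8 = 0.4 dB.
Output = -21 − 0.4 = -21.4 dBV.

-21.4 dBV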